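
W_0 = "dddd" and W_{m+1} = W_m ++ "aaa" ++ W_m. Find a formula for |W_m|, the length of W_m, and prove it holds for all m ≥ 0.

Claim: |W_m| = 7·2^m − 3.

Base case: |W_0| = 4, and 7·2^0 − 3 = 4.
Assume |W_r| = 7·2^r − 3.
Then |W_{r+1}| = |W_r| + 3 + |W_r| = 2|W_r| + 3 = 2(7·2^r − 3) + 3 = 7·2^{r+1} − 6 + 3 = 7·2^{r+1} − 3.
So the formula holds for r+1, and by induction |W_m| = 7·2^m − 3 for all m ≥ 0.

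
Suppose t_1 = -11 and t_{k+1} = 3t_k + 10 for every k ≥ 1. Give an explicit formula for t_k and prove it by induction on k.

Claim: t_k = -2·3^k − 5.

Base case: t_1 = -11, and -2·3^1 − 5 = -6 − 5 = -11.
Assume t_j = -2·3^j − 5 for some j ≥ 1.
Then t_{j+1} = 3t_j + 10 = 3·(-2·3^j − 5) + 10 = -6·3^j − 15 + 10 = -2·3^{j+1} − 5.
Hence t_k = -2·3^k − 5 for every k ≥ 1, by induction.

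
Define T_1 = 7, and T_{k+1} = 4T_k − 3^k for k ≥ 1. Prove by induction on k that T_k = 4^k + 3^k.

Base case: T_1 = 7, and 4^1 + 3^1 = 4 + 3 = 7.
Assume T_j = 4^j + 3^j for some j ≥ 1.
Then T_{j+1} = 4T_j − 3^j = 4·(4^j + 3^j) − 3^j = 4^{j+1} + 4·3^j − 3^j = 4^{j+1} + 3·3^j = 4^{j+1} + 3^{j+1}.
This completes the inductive step, so T_k = 4^k + 3^k for all k ≥ 1.

T_k = 4^k + 3^k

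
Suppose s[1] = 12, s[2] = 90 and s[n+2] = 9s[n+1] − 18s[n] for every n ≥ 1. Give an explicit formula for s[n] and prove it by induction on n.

Claim: s[n] = 3·6^n − 2·3^n.

Base cases: s[1] = 12 and 3·6^1 − 2·3^1 = 12; s[2] = 90 and 3·6^2 − 2·3^2 = 90.
Assume s[i] = 3·6^i − 2·3^i for all 1 ≤ i ≤ j, where j ≥ 2.
Then s[j+1] = 9s[j] − 18s[j−1] = 9·(3·6^j − 2·3^j) − 18·(3·6^{j−1} − 2·3^{j−1}) = 3·(9·6 − 18)6^{j−1} − 2·(9·3 − 18)3^{j−1} = 108·6^{j−1} − 18·3^{j−1} = 3·6^{j+1} − 2·3^{j+1}.
So the formula holds for j+1, and by strong induction s[n] = 3·6^n − 2·3^n for all n ≥ 1.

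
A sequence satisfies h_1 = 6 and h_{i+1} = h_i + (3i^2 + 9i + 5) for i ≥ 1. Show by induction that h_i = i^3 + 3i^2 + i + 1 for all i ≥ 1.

Base case: h_1 = 6, and 1^3 + 3·1^2 + 1 + 1 = 6.
Assume h_m = m^3 + 3m^2 + m + 1.
Then h_{m+1} = h_m + (3m^2 + 9m + 5) = (m^3 + 3m^2 + m + 1) + (3m^2 + 9m + 5) = m^3 + 6m^2 + 10m + 6,
and (m+1)^3 + 3·(m+1)^2 + (m+1) + 1 = m^3 + 6m^2 + 10m + 6.
Hence h_i = i^3 + 3i^2 + i + 1 for every i ≥ 1, by induction.

h_i = i^3 + 3i^2 + i + 1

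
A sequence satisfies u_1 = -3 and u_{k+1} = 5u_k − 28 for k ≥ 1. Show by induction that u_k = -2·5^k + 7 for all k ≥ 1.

Base case: u_1 = -3, and -2·5^1 + 7 = -10 + 7 = -3.
Assume u_m = -2·5^m + 7 for some m ≥ 1.
Then u_{m+1} = 5u_m − 28 = 5·(-2·5^m + 7) − 28 = -10·5^m + 35 − 28 = -2·5^{m+1} + 7.
This completes the inductive step, so u_k = -2·5^k + 7 for all k ≥ 1.

u_k = -2·5^k + 7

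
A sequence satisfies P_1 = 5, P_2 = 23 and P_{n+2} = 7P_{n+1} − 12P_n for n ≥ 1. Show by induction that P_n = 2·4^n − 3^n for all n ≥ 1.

Base cases: P_1 = 5 and 2·4^1 − 3^1 = 5; P_2 = 23 and 2·4^2 − 3^2 = 23.
Assume P_j = 2·4^j − 3^j for all 1 ≤ j ≤ m, where m ≥ 2.
Then P_{m+1} = 7P_m − 12P_{m−1} = 7·(2·4^m − 3^m) − 12·(2·4^{m−1} − 3^{m−1}) = 2·(7·4 − 12)4^{m−1} − (7·3 − 12)3^{m−1} = 32·4^{m−1} − 9·3^{m−1} = 2·4^{m+1} − 3^{m+1}.
By strong induction, P_n = 2·4^n − 3^n for all n ≥ 1.

P_n = 2·4^n − 3^n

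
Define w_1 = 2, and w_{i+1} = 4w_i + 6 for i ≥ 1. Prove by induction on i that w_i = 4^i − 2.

Base case: w_1 = 2, and 4^1 − 2 = 4 − 2 = 2.
Assume w_m = 4^m − 2 for some m ≥ 1.
Then w_{m+1} = 4w_m + 6 = 4·(4^m − 2) + 6 = 4^{m+1} − 8 + 6 = 4^{m+1} − 2.
Hence w_i = 4^i − 2 for every i ≥ 1, by induction.

w_i = 4^i − 2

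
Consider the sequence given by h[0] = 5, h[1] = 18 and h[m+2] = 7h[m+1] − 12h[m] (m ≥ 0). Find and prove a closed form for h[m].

Claim: h[m] = 3·4^m + 2·3^m.

Base cases: h[0] = 5 and 3·4^0 + 2·3^0 = 5; h[1] = 18 and 3·4^1 + 2·3^1 = 18.
Assume h[j] = 3·4^j + 2·3^j for all 0 ≤ j ≤ k, where k ≥ 1.
Then h[k+1] = 7h[k] − 12h[k−1] = 7·(3·4^k + 2·3^k) − 12·(3·4^{k−1} + 2·3^{k−1}) = 3·(7·4 − 12)4^{k−1} + 2·(7·3 − 12)3^{k−1} = 48·4^{k−1} + 18·3^{k−1} = 3·4^{k+1} + 2·3^{k+1}.
Hence h[m] = 3·4^m + 2·3^m for every m ≥ 0, by strong induction.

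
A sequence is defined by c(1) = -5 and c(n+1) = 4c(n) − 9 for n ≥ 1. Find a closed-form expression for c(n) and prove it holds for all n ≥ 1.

Claim: c(n) = -2·4^n + 3.

Base case: c(1) = -5, and -2·4^1 + 3 = -8 + 3 = -5.
Assume c(k) = -2·4^k + 3 for some k ≥ 1.
Then c(k+1) = 4c(k) − 9 = 4·(-2·4^k + 3) − 9 = -8·4^k + 12 − 9 = -2·4^{k+1} + 3.
By induction, c(n) = -2·4^n + 3 for all n ≥ 1.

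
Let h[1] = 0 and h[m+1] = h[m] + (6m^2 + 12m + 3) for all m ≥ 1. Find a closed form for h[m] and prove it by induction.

Claim: h[m] = 2m^3 + 3m^2 − 2m − 3.

Base case: h[1] = 0, and 2·1^3 + 3·1^2 − 2·1 − 3 = 0.
Assume h[r] = 2r^3 + 3r^2 − 2r − 3.
Then h[r+1] = h[r] + (6r^2 + 12r + 3) = (2r^3 + 3r^2 − 2r − 3) + (6r^2 + 12r + 3) = 2r^3 + 9r^2 + 10r,
and 2·(r+1)^3 + 3·(r+1)^2 − 2·(r+1) − 3 = 2r^3 + 9r^2 + 10r.
Hence h[m] = 2m^3 + 3m^2 − 2m − 3 for every m ≥ 1, by induction.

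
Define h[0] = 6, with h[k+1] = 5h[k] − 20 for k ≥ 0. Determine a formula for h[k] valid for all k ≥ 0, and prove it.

Claim: h[k] = 5^k + 5.

Base case: h[0] = 6, and 5^0 + 5 = 1 + 5 = 6.
Assume h[r] = 5^r + 5 for some r ≥ 0.
Then h[r+1] = 5h[r] − 20 = 5·(5^r + 5) − 20 = 5^{r+1} + 25 − 20 = 5^{r+1} + 5.
This completes the inductive step, so h[k] = 5^k + 5 for all k ≥ 0.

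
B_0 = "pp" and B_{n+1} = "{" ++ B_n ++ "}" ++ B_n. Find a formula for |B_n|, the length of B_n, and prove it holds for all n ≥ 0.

Claim: |B_n| = 2^{n+2} − 2.

Base case: |B_0| = 2, and 2^{0+2} − 2 = 2.
Assume |B_m| = 2^{m+2} − 2.
Then |B_{m+1}| = 1 + |B_m| + 1 + |B_m| = 2|B_m| + 2 = 2(2^{m+2} − 2) + 2 = 2^{m+3} − 4 + 2 = 2^{m+3} − 2.
This completes the inductive step, so |B_n| = 2^{n+2} − 2 for all n ≥ 0.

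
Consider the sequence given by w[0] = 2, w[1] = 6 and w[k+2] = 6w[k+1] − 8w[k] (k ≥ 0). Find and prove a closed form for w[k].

Claim: w[k] = 2^k + 4^k.

Base cases: w[0] = 2 and 2^0 + 4^0 = 2; w[1] = 6 and 2^1 + 4^1 = 6.
Assume w[j] = 2^j + 4^j for all 0 ≤ j ≤ m, where m ≥ 1.
Then w[m+1] = 6w[m] − 8w[m−1] = 6·(2^m + 4^m) − 8·(2^{m−1} + 4^{m−1}) = (6·2 − 8)2^{m−1} + (6·4 − 8)4^{m−1} = 4·2^{m−1} + 16·4^{m−1} = 2^{m+1} + 4^{m+1}.
This completes the inductive step, so w[k] = 2^k + 4^k for all k ≥ 0.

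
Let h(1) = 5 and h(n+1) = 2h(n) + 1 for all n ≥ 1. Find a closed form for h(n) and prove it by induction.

Claim: h(n) = 3·2^n − 1.

Base case: h(1) = 5, and 3·2^1 − 1 = 6 − 1 = 5.
Assume h(j) = 3·2^j − 1 for some j ≥ 1.
Then h(j+1) = 2h(j) + 1 = 2·(3·2^j − 1) + 1 = 6·2^j − 2 + 1 = 3·2^{j+1} − 1.
Hence h(n) = 3·2^n − 1 for every n ≥ 1, by induction.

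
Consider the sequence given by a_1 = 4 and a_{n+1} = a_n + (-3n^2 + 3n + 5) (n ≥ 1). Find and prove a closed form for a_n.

Claim: a_n = -n^3 + 3n^2 + 3n − 1.

Base case: a_1 = 4, and -1^3 + 3·1^2 + 3·1 − 1 = 4.
Assume a_k = -k^3 + 3k^2 + 3k − 1.
Then a_{k+1} = a_k + (-3k^2 + 3k + 5) = (-k^3 + 3k^2 + 3k − 1) + (-3k^2 + 3k + 5) = -k^3 + 6k + 4,
and -(k+1)^3 + 3·(k+1)^2 + 3·(k+1) − 1 = -k^3 + 6k + 4.
This completes the inductive step, so a_n = -n^3 + 3n^2 + 3n − 1 for all n ≥ 1.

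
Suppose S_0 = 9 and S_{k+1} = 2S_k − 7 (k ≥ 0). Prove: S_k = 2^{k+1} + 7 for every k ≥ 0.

Base case: S_0 = 9, and 2^{0+1} + 7 = 2 + 7 = 9.
Assume S_j = 2^{j+1} + 7 for some j ≥ 0.
Then S_{j+1} = 2S_j − 7 = 2·(2^{j+1} + 7) − 7 = 2^{j+2} + 14 − 7 = 2^{j+2} + 7.
This completes the inductive step, so S_k = 2^{k+1} + 7 for all k ≥ 0.

S_k = 2^{k+1} + 7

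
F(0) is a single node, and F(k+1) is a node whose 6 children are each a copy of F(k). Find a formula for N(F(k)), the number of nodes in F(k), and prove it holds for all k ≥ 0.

Claim: N(F(k)) = (6^{k+1} − 1)/5.

Base case: N(F(0)) = 1, and (6^{0+1} − 1)/5 = 1.
Assume N(F(r)) = (6^{r+1} − 1)/5.
Then N(F(r+1)) = 1 + 6N(F(r)) = 1 + 6·(6^{r+1} − 1)/5 = 1 + (6^{r+2} − 6)/5 = (5 + 6^{r+2} − 6)/5 = (6^{r+2} − 1)/5.
By induction, N(F(k)) = (6^{k+1} − 1)/5 for all k ≥ 0.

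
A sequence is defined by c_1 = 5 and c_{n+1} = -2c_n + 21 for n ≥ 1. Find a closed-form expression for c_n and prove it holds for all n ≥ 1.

Claim: c_n = (-2)^n + 7.

Base case: c_1 = 5, and (-2)^1 + 7 = -2 + 7 = 5.
Assume c_j = (-2)^j + 7 for some j ≥ 1.
Then c_{j+1} = -2c_j + 21 = -2·((-2)^j + 7) + 21 = -2·(-2)^j − 14 + 21 = (-2)^{j+1} + 7.
So the formula holds for j+1, and by induction c_n = (-2)^n + 7 for all n ≥ 1.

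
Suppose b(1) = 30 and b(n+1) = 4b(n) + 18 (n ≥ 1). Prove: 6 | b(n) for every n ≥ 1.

Base case: b(1) = 30 = 6·5, so 6 | b(1).
Assume 6 | b(m), so b(m) = 6t for some integer t.
Then b(m+1) = 4b(m) + 18 = 4·(6t) + 18 = 6(4t + 3), so 6 | b(m+1).
Hence 6 | b(n) for every n ≥ 1, by induction.

6 | b(n)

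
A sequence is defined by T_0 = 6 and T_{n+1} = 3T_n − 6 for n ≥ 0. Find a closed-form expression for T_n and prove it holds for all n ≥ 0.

Claim: T_n = 3^{n+1} + 3.

Base case: T_0 = 6, and 3^{0+1} + 3 = 3 + 3 = 6.
Assume T_k = 3^{k+1} + 3 for some k ≥ 0.
Then T_{k+1} = 3T_k − 6 = 3·(3^{k+1} + 3) − 6 = 3^{k+2} + 9 − 6 = 3^{k+2} + 3.
Hence T_n = 3^{n+1} + 3 for every n ≥ 0, by induction.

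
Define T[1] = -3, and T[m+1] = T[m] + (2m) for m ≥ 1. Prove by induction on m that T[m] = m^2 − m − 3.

Base case: T[1] = -3, and 1^2 − 1 − 3 = -3.
Assume T[r] = r^2 − r − 3.
Then T[r+1] = T[r] + (2r) = (r^2 − r − 3) + (2r) = r^2 + r − 3,
and (r+1)^2 − (r+1) − 3 = r^2 + r − 3.
By induction, T[m] = m^2 − m − 3 for all m ≥ 1.

T[m] = m^2 − m − 3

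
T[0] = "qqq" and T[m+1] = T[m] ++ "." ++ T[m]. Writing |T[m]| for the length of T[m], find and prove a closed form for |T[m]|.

Claim: |T[m]| = 2^{m+2} − 1.

Base case: |T[0]| = 3, and 2^{0+2} − 1 = 3.
Assume |T[r]| = 2^{r+2} − 1.
Then |T[r+1]| = |T[r]| + 1 + |T[r]| = 2|T[r]| + 1 = 2(2^{r+2} − 1) + 1 = 2^{r+3} − 2 + 1 = 2^{r+3} − 1.
By induction, |T[m]| = 2^{m+2} − 1 for all m ≥ 0.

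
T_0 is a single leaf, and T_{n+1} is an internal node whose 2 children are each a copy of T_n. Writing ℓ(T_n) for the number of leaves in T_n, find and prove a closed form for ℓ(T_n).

Claim: ℓ(T_n) = 2^n.

Base case: ℓ(T_0) = 1, and 2^0 = 1.
Assume ℓ(T_k) = 2^k.
Then ℓ(T_{k+1}) = 2·ℓ(T_k) = 2·2^k = 2^{k+1}.
By induction, ℓ(T_n) = 2^n for all n ≥ 0.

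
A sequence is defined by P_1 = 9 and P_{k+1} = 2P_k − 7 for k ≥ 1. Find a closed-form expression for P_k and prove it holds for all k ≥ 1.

Claim: P_k = 2^k + 7.

Base case: P_1 = 9, and 2^1 + 7 = 2 + 7 = 9.
Assume P_j = 2^j + 7 for some j ≥ 1.
Then P_{j+1} = 2P_j − 7 = 2·(2^j + 7) − 7 = 2^{j+1} + 14 − 7 = 2^{j+1} + 7.
So the formula holds for j+1, and by induction P_k = 2^k + 7 for all k ≥ 1.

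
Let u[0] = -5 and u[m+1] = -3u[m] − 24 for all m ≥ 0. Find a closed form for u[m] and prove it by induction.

Claim: u[m] = (-3)^m − 6.

Base case: u[0] = -5, and (-3)^0 − 6 = 1 − 6 = -5.
Assume u[r] = (-3)^r − 6 for some r ≥ 0.
Then u[r+1] = -3u[r] − 24 = -3·((-3)^r − 6) − 24 = -3·(-3)^r + 18 − 24 = (-3)^{r+1} − 6.
By induction, u[m] = (-3)^m − 6 for all m ≥ 0.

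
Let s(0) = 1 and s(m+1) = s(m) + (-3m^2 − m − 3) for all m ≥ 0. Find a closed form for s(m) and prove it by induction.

Claim: s(m) = -m^3 + m^2 − 3m + 1.

Base case: s(0) = 1, and -0^3 + 0^2 − 3·0 + 1 = 1.
Assume s(k) = -k^3 + k^2 − 3k + 1.
Then s(k+1) = s(k) + (-3k^2 − k − 3) = (-k^3 + k^2 − 3k + 1) + (-3k^2 − k − 3) = -k^3 − 2k^2 − 4k − 2,
and -(k+1)^3 + (k+1)^2 − 3·(k+1) + 1 = -k^3 − 2k^2 − 4k − 2.
This completes the inductive step, so s(m) = -m^3 + m^2 − 3m + 1 for all m ≥ 0.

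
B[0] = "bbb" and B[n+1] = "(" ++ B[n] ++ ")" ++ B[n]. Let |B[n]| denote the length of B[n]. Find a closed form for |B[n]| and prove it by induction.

Claim: |B[n]| = 5·2^n − 2.

Base case: |B[0]| = 3, and 5·2^0 − 2 = 3.
Assume |B[r]| = 5·2^r − 2.
Then |B[r+1]| = 1 + |B[r]| + 1 + |B[r]| = 2|B[r]| + 2 = 2(5·2^r − 2) + 2 = 5·2^{r+1} − 4 + 2 = 5·2^{r+1} − 2.
By induction, |B[n]| = 5·2^n − 2 for all n ≥ 0.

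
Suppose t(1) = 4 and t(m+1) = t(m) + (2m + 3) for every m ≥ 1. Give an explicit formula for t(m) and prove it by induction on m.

Claim: t(m) = m^2 + 2m + 1.

Base case: t(1) = 4, and 1^2 + 2·1 + 1 = 4.
Assume t(k) = k^2 + 2k + 1.
Then t(k+1) = t(k) + (2k + 3) = (k^2 + 2k + 1) + (2k + 3) = k^2 + 4k + 4,
and (k+1)^2 + 2·(k+1) + 1 = k^2 + 4k + 4.
This completes the inductive step, so t(m) = m^2 + 2m + 1 for all m ≥ 1.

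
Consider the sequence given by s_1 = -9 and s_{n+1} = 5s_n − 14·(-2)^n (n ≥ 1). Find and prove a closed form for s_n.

Claim: s_n = -5^n + 2·(-2)^n.

Base case: s_1 = -9, and -5^1 + 2·(-2)^1 = -5 − 4 = -9.
Assume s_k = -5^k + 2·(-2)^k for some k ≥ 1.
Then s_{k+1} = 5s_k − 14·(-2)^k = 5·(-5^k + 2·(-2)^k) − 14·(-2)^k = -5^{k+1} + 10·(-2)^k − 14·(-2)^k = -5^{k+1} − 4·(-2)^k = -5^{k+1} + 2·(-2)^{k+1}.
So the formula holds for k+1, and by induction s_n = -5^n + 2·(-2)^n for all n ≥ 1.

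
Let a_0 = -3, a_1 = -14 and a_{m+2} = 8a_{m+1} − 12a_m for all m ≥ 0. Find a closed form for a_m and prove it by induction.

Claim: a_m = -2^m − 2·6^m.

Base cases: a_0 = -3 and -2^0 − 2·6^0 = -3; a_1 = -14 and -2^1 − 2·6^1 = -14.
Assume a_i = -2^i − 2·6^i for all 0 ≤ i ≤ j, where j ≥ 1.
Then a_{j+1} = 8a_j − 12a_{j−1} = 8·(-2^j − 2·6^j) − 12·(-2^{j−1} − 2·6^{j−1}) = -(8·2 − 12)2^{j−1} − 2·(8·6 − 12)6^{j−1} = -4·2^{j−1} − 72·6^{j−1} = -2^{j+1} − 2·6^{j+1}.
This completes the inductive step, so a_m = -2^m − 2·6^m for all m ≥ 0.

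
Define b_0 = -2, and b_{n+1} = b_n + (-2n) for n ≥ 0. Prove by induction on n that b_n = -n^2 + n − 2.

Base case: b_0 = -2, and -0^2 + 0 − 2 = -2.
Assume b_k = -k^2 + k − 2.
Then b_{k+1} = b_k + (-2k) = (-k^2 + k − 2) + (-2k) = -k^2 − k − 2,
and -(k+1)^2 + (k+1) − 2 = -k^2 − k − 2.
Hence b_n = -n^2 + n − 2 for every n ≥ 0, by induction.

b_n = -n^2 + n − 2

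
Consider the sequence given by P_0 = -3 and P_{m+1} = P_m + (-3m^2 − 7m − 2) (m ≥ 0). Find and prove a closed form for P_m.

Claim: P_m = -m^3 − 2m^2 + m − 3.

Base case: P_0 = -3, and -0^3 − 2·0^2 + 0 − 3 = -3.
Assume P_k = -k^3 − 2k^2 + k − 3.
Then P_{k+1} = P_k + (-3k^2 − 7k − 2) = (-k^3 − 2k^2 + k − 3) + (-3k^2 − 7k − 2) = -k^3 − 5k^2 − 6k − 5,
and -(k+1)^3 − 2·(k+1)^2 + (k+1) − 3 = -k^3 − 5k^2 − 6k − 5.
By induction, P_m = -m^3 − 2m^2 + m − 3 for all m ≥ 0.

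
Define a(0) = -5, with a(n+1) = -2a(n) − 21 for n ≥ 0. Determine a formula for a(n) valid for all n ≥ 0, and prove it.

Claim: a(n) = 2·(-2)^n − 7.

Base case: a(0) = -5, and 2·(-2)^0 − 7 = 2 − 7 = -5.
Assume a(k) = 2·(-2)^k − 7 for some k ≥ 0.
Then a(k+1) = -2a(k) − 21 = -2·(2·(-2)^k − 7) − 21 = -4·(-2)^k + 14 − 21 = 2·(-2)^{k+1} − 7.
This completes the inductive step, so a(n) = 2·(-2)^n − 7 for all n ≥ 0.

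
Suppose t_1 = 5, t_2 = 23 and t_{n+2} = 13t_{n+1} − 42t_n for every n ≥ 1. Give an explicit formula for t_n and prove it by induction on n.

Claim: t_n = 2·6^n − 7^n.

Base cases: t_1 = 5 and 2·6^1 − 7^1 = 5; t_2 = 23 and 2·6^2 − 7^2 = 23.
Assume t_i = 2·6^i − 7^i for all 1 ≤ i ≤ j, where j ≥ 2.
Then t_{j+1} = 13t_j − 42t_{j−1} = 13·(2·6^j − 7^j) − 42·(2·6^{j−1} − 7^{j−1}) = 2·(13·6 − 42)6^{j−1} − (13·7 − 42)7^{j−1} = 72·6^{j−1} − 49·7^{j−1} = 2·6^{j+1} − 7^{j+1}.
So the formula holds for j+1, and by strong induction t_n = 2·6^n − 7^n for all n ≥ 1.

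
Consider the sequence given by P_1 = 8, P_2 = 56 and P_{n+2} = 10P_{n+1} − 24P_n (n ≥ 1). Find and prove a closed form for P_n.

Claim: P_n = 2·6^n − 4^n.

Base cases: P_1 = 8 and 2·6^1 − 4^1 = 8; P_2 = 56 and 2·6^2 − 4^2 = 56.
Assume P_j = 2·6^j − 4^j for all 1 ≤ j ≤ k, where k ≥ 2.
Then P_{k+1} = 10P_k − 24P_{k−1} = 10·(2·6^k − 4^k) − 24·(2·6^{k−1} − 4^{k−1}) = 2·(10·6 − 24)6^{k−1} − (10·4 − 24)4^{k−1} = 72·6^{k−1} − 16·4^{k−1} = 2·6^{k+1} − 4^{k+1}.
So the formula holds for k+1, and by strong induction P_n = 2·6^n − 4^n for all n ≥ 1.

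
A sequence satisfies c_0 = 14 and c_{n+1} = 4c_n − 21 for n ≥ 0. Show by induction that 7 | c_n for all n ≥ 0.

Base case: c_0 = 14 = 7·2, so 7 | c_0.
Assume 7 | c_r, so c_r = 7t for some integer t.
Then c_{r+1} = 4c_r − 21 = 4·(7t) − 21 = 7(4t − 3), so 7 | c_{r+1}.
So the property holds for r+1, and by induction 7 | c_n for all n ≥ 0.

7 | c_n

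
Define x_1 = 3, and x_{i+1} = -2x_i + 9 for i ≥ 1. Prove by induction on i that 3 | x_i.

Base case: x_1 = 3 = 3·1, so 3 | x_1.
Assume 3 | x_m, so x_m = 3t for some integer t.
Then x_{m+1} = -2x_m + 9 = -2·(3t) + 9 = 3(-2t + 3), so 3 | x_{m+1}.
Hence 3 | x_i for every i ≥ 1, by induction.

3 | x_i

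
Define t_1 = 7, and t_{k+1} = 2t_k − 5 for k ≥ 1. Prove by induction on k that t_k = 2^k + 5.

Base case: t_1 = 7, and 2^1 + 5 = 2 + 5 = 7.
Assume t_m = 2^m + 5 for some m ≥ 1.
Then t_{m+1} = 2t_m − 5 = 2·(2^m + 5) − 5 = 2^{m+1} + 10 − 5 = 2^{m+1} + 5.
This completes the inductive step, so t_k = 2^k + 5 for all k ≥ 1.

t_k = 2^k + 5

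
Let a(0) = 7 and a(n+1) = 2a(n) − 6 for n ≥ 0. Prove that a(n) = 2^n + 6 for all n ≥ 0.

Base case: a(0) = 7, and 2^0 + 6 = 1 + 6 = 7.
Assume a(m) = 2^m + 6 for some m ≥ 0.
Then a(m+1) = 2a(m) − 6 = 2·(2^m + 6) − 6 = 2^{m+1} + 12 − 6 = 2^{m+1} + 6.
Hence a(n) = 2^n + 6 for every n ≥ 0, by induction.

a(n) = 2^n + 6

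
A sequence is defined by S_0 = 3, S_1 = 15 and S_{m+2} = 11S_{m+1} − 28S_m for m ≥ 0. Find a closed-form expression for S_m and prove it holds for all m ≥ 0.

Claim: S_m = 7^m + 2·4^m.

Base cases: S_0 = 3 and 7^0 + 2·4^0 = 3; S_1 = 15 and 7^1 + 2·4^1 = 15.
Assume S_i = 7^i + 2·4^i for all 0 ≤ i ≤ j, where j ≥ 1.
Then S_{j+1} = 11S_j − 28S_{j−1} = 11·(7^j + 2·4^j) − 28·(7^{j−1} + 2·4^{j−1}) = (11·7 − 28)7^{j−1} + 2·(11·4 − 28)4^{j−1} = 49·7^{j−1} + 32·4^{j−1} = 7^{j+1} + 2·4^{j+1}.
Hence S_m = 7^m + 2·4^m for every m ≥ 0, by strong induction.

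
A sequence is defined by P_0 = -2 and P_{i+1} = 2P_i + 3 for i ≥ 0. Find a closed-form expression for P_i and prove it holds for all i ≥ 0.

Claim: P_i = 2^i − 3.

Base case: P_0 = -2, and 2^0 − 3 = 1 − 3 = -2.
Assume P_j = 2^j − 3 for some j ≥ 0.
Then P_{j+1} = 2P_j + 3 = 2·(2^j − 3) + 3 = 2^{j+1} − 6 + 3 = 2^{j+1} − 3.
So the formula holds for j+1, and by induction P_i = 2^i − 3 for all i ≥ 0.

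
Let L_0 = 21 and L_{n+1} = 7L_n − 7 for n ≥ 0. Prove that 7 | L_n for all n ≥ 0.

Base case: L_0 = 21 = 7·3, so 7 | L_0.
Assume 7 | L_j, so L_j = 7t for some integer t.
Then L_{j+1} = 7L_j − 7 = 7·(7t) − 7 = 7(7t − 1), so 7 | L_{j+1}.
Hence 7 | L_n for every n ≥ 0, by induction.

7 | L_n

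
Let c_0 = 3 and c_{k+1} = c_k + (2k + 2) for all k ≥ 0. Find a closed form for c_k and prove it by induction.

Claim: c_k = k^2 + k + 3.

Base case: c_0 = 3, and 0^2 + 0 + 3 = 3.
Assume c_m = m^2 + m + 3.
Then c_{m+1} = c_m + (2m + 2) = (m^2 + m + 3) + (2m + 2) = m^2 + 3m + 5,
and (m+1)^2 + (m+1) + 3 = m^2 + 3m + 5.
By induction, c_k = k^2 + k + 3 for all k ≥ 0.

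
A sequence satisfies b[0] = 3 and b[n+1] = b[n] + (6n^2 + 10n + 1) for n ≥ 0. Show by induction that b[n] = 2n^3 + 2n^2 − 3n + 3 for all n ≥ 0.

Base case: b[0] = 3, and 2·0^3 + 2·0^2 − 3·0 + 3 = 3.
Assume b[j] = 2j^3 + 2j^2 − 3j + 3.
Then b[j+1] = b[j] + (6j^2 + 10j + 1) = (2j^3 + 2j^2 − 3j + 3) + (6j^2 + 10j + 1) = 2j^3 + 8j^2 + 7j + 4,
and 2·(j+1)^3 + 2·(j+1)^2 − 3·(j+1) + 3 = 2j^3 + 8j^2 + 7j + 4.
This completes the inductive step, so b[n] = 2n^3 + 2n^2 − 3n + 3 for all n ≥ 0.

b[n] = 2n^3 + 2n^2 − 3n + 3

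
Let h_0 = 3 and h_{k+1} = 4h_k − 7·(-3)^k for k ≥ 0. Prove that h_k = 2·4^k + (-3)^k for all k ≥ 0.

Base case: h_0 = 3, and 2·4^0 + (-3)^0 = 2 + 1 = 3.
Assume h_j = 2·4^j + (-3)^j for some j ≥ 0.
Then h_{j+1} = 4h_j − 7·(-3)^j = 4·(2·4^j + (-3)^j) − 7·(-3)^j = 2·4^{j+1} + 4·(-3)^j − 7·(-3)^j = 2·4^{j+1} − 3·(-3)^j = 2·4^{j+1} + (-3)^{j+1}.
By induction, h_k = 2·4^k + (-3)^k for all k ≥ 0.

h_k = 2·4^k + (-3)^k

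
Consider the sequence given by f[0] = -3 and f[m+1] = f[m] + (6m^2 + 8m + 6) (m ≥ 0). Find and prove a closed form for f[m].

Claim: f[m] = 2m^3 + m^2 + 3m − 3.

Base case: f[0] = -3, and 2·0^3 + 0^2 + 3·0 − 3 = -3.
Assume f[r] = 2r^3 + r^2 + 3r − 3.
Then f[r+1] = f[r] + (6r^2 + 8r + 6) = (2r^3 + r^2 + 3r − 3) + (6r^2 + 8r + 6) = 2r^3 + 7r^2 + 11r + 3,
and 2·(r+1)^3 + (r+1)^2 + 3·(r+1) − 3 = 2r^3 + 7r^2 + 11r + 3.
Hence f[m] = 2m^3 + m^2 + 3m − 3 for every m ≥ 0, by induction.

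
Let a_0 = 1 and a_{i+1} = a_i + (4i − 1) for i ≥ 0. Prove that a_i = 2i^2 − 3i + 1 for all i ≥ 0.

Base case: a_0 = 1, and 2·0^2 − 3·0 + 1 = 1.
Assume a_r = 2r^2 − 3r + 1.
Then a_{r+1} = a_r + (4r − 1) = (2r^2 − 3r + 1) + (4r − 1) = 2r^2 + r,
and 2·(r+1)^2 − 3·(r+1) + 1 = 2r^2 + r.
This completes the inductive step, so a_i = 2i^2 − 3i + 1 for all i ≥ 0.

a_i = 2i^2 − 3i + 1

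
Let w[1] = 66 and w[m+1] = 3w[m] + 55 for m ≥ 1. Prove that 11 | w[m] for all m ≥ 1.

Base case: w[1] = 66 = 11·6, so 11 | w[1].
Assume 11 | w[k], so w[k] = 11t for some integer t.
Then w[k+1] = 3w[k] + 55 = 3·(11t) + 55 = 11(3t + 5), so 11 | w[k+1].
By induction, 11 | w[m] for all m ≥ 1.

11 | w[m]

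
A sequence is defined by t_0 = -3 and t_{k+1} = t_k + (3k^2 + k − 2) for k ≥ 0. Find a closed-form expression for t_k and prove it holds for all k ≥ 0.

Claim: t_k = k^3 − k^2 − 2k − 3.

Base case: t_0 = -3, and 0^3 − 0^2 − 2·0 − 3 = -3.
Assume t_r = r^3 − r^2 − 2r − 3.
Then t_{r+1} = t_r + (3r^2 + r − 2) = (r^3 − r^2 − 2r − 3) + (3r^2 + r − 2) = r^3 + 2r^2 − r − 5,
and (r+1)^3 − (r+1)^2 − 2·(r+1) − 3 = r^3 + 2r^2 − r − 5.
By induction, t_k = k^3 − k^2 − 2k − 3 for all k ≥ 0.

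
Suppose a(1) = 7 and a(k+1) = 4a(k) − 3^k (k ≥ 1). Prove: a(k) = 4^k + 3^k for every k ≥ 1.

Base case: a(1) = 7, and 4^1 + 3^1 = 4 + 3 = 7.
Assume a(r) = 4^r + 3^r for some r ≥ 1.
Then a(r+1) = 4a(r) − 3^r = 4·(4^r + 3^r) − 3^r = 4^{r+1} + 4·3^r − 3^r = 4^{r+1} + 3·3^r = 4^{r+1} + 3^{r+1}.
This completes the inductive step, so a(k) = 4^k + 3^k for all k ≥ 1.

a(k) = 4^k + 3^k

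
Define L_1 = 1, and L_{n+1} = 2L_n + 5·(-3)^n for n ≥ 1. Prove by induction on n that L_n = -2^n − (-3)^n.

Base case: L_1 = 1, and -2^1 − (-3)^1 = -2 + 3 = 1.
Assume L_k = -2^k − (-3)^k for some k ≥ 1.
Then L_{k+1} = 2L_k + 5·(-3)^k = 2·(-2^k − (-3)^k) + 5·(-3)^k = -2^{k+1} − 2·(-3)^k + 5·(-3)^k = -2^{k+1} + 3·(-3)^k = -2^{k+1} − (-3)^{k+1}.
This completes the inductive step, so L_n = -2^n − (-3)^n for all n ≥ 1.

L_n = -2^n − (-3)^n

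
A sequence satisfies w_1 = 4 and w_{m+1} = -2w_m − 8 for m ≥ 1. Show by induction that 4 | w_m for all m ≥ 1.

Base case: w_1 = 4 = 4·1, so 4 | w_1.
Assume 4 | w_j, so w_j = 4t for some integer t.
Then w_{j+1} = -2w_j − 8 = -2·(4t) − 8 = 4(-2t − 2), so 4 | w_{j+1}.
By induction, 4 | w_m for all m ≥ 1.

4 | w_m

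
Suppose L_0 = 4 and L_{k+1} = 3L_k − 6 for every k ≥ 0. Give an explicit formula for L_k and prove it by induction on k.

Claim: L_k = 3^k + 3.

Base case: L_0 = 4, and 3^0 + 3 = 1 + 3 = 4.
Assume L_r = 3^r + 3 for some r ≥ 0.
Then L_{r+1} = 3L_r − 6 = 3·(3^r + 3) − 6 = 3^{r+1} + 9 − 6 = 3^{r+1} + 3.
Hence L_k = 3^k + 3 for every k ≥ 0, by induction.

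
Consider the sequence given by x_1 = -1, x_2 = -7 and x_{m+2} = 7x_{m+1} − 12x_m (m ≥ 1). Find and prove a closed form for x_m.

Claim: x_m = 3^m − 4^m.

Base cases: x_1 = -1 and 3^1 − 4^1 = -1; x_2 = -7 and 3^2 − 4^2 = -7.
Assume x_j = 3^j − 4^j for all 1 ≤ j ≤ k, where k ≥ 2.
Then x_{k+1} = 7x_k − 12x_{k−1} = 7·(3^k − 4^k) − 12·(3^{k−1} − 4^{k−1}) = (7·3 − 12)3^{k−1} − (7·4 − 12)4^{k−1} = 9·3^{k−1} − 16·4^{k−1} = 3^{k+1} − 4^{k+1}.
This completes the inductive step, so x_m = 3^m − 4^m for all m ≥ 1.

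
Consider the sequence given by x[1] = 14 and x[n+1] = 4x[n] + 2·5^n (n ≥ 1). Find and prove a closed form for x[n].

Claim: x[n] = 4^n + 2·5^n.

Base case: x[1] = 14, and 4^1 + 2·5^1 = 4 + 10 = 14.
Assume x[k] = 4^k + 2·5^k for some k ≥ 1.
Then x[k+1] = 4x[k] + 2·5^k = 4·(4^k + 2·5^k) + 2·5^k = 4^{k+1} + 8·5^k + 2·5^k = 4^{k+1} + 10·5^k = 4^{k+1} + 2·5^{k+1}.
This completes the inductive step, so x[n] = 4^n + 2·5^n for all n ≥ 1.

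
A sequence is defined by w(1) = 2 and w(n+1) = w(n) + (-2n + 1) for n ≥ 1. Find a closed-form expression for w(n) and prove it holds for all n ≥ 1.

Claim: w(n) = -n^2 + 2n + 1.

Base case: w(1) = 2, and -1^2 + 2·1 + 1 = 2.
Assume w(j) = -j^2 + 2j + 1.
Then w(j+1) = w(j) + (-2j + 1) = (-j^2 + 2j + 1) + (-2j + 1) = -j^2 + 2,
and -(j+1)^2 + 2·(j+1) + 1 = -j^2 + 2.
This completes the inductive step, so w(n) = -n^2 + 2n + 1 for all n ≥ 1.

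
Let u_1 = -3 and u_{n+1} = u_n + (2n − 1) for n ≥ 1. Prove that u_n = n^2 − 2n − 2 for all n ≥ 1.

Base case: u_1 = -3, and 1^2 − 2·1 − 2 = -3.
Assume u_m = m^2 − 2m − 2.
Then u_{m+1} = u_m + (2m − 1) = (m^2 − 2m − 2) + (2m − 1) = m^2 − 3,
and (m+1)^2 − 2·(m+1) − 2 = m^2 − 3.
This completes the inductive step, so u_n = n^2 − 2n − 2 for all n ≥ 1.

u_n = n^2 − 2n − 2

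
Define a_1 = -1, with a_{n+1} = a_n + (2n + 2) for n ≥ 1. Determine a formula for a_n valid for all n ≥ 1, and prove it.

Claim: a_n = n^2 + n − 3.

Base case: a_1 = -1, and 1^2 + 1 − 3 = -1.
Assume a_m = m^2 + m − 3.
Then a_{m+1} = a_m + (2m + 2) = (m^2 + m − 3) + (2m + 2) = m^2 + 3m − 1,
and (m+1)^2 + (m+1) − 3 = m^2 + 3m − 1.
This completes the inductive step, so a_n = n^2 + n − 3 for all n ≥ 1.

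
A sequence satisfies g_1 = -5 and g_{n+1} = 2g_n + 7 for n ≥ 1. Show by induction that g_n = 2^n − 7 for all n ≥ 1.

Base case: g_1 = -5, and 2^1 − 7 = 2 − 7 = -5.
Assume g_j = 2^j − 7 for some j ≥ 1.
Then g_{j+1} = 2g_j + 7 = 2·(2^j − 7) + 7 = 2^{j+1} − 14 + 7 = 2^{j+1} − 7.
Hence g_n = 2^n − 7 for every n ≥ 1, by induction.

g_n = 2^n − 7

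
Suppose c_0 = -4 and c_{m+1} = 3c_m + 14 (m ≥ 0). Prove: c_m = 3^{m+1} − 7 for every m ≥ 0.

Base case: c_0 = -4, and 3^{0+1} − 7 = 3 − 7 = -4.
Assume c_r = 3^{r+1} − 7 for some r ≥ 0.
Then c_{r+1} = 3c_r + 14 = 3·(3^{r+1} − 7) + 14 = 3^{r+2} − 21 + 14 = 3^{r+2} − 7.
This completes the inductive step, so c_m = 3^{m+1} − 7 for all m ≥ 0.

c_m = 3^{m+1} − 7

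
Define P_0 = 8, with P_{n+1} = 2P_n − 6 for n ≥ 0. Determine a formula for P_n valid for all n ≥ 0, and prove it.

Claim: P_n = 2^{n+1} + 6.

Base case: P_0 = 8, and 2^{0+1} + 6 = 2 + 6 = 8.
Assume P_r = 2^{r+1} + 6 for some r ≥ 0.
Then P_{r+1} = 2P_r − 6 = 2·(2^{r+1} + 6) − 6 = 2^{r+2} + 12 − 6 = 2^{r+2} + 6.
Hence P_n = 2^{n+1} + 6 for every n ≥ 0, by induction.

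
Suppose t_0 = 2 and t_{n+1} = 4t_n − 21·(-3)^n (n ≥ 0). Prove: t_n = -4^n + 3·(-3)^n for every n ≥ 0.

Base case: t_0 = 2, and -4^0 + 3·(-3)^0 = -1 + 3 = 2.
Assume t_k = -4^k + 3·(-3)^k for some k ≥ 0.
Then t_{k+1} = 4t_k − 21·(-3)^k = 4·(-4^k + 3·(-3)^k) − 21·(-3)^k = -4^{k+1} + 12·(-3)^k − 21·(-3)^k = -4^{k+1} − 9·(-3)^k = -4^{k+1} + 3·(-3)^{k+1}.
Hence t_n = -4^n + 3·(-3)^n for every n ≥ 0, by induction.

t_n = -4^n + 3·(-3)^n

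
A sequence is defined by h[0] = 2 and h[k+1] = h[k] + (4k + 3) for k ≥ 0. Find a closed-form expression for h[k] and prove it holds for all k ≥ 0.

Claim: h[k] = 2k^2 + k + 2.

Base case: h[0] = 2, and 2·0^2 + 0 + 2 = 2.
Assume h[j] = 2j^2 + j + 2.
Then h[j+1] = h[j] + (4j + 3) = (2j^2 + j + 2) + (4j + 3) = 2j^2 + 5j + 5,
and 2·(j+1)^2 + (j+1) + 2 = 2j^2 + 5j + 5.
By induction, h[k] = 2k^2 + k + 2 for all k ≥ 0.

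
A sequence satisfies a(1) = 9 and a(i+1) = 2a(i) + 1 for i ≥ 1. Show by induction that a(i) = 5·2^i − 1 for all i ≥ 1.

Base case: a(1) = 9, and 5·2^1 − 1 = 10 − 1 = 9.
Assume a(k) = 5·2^k − 1 for some k ≥ 1.
Then a(k+1) = 2a(k) + 1 = 2·(5·2^k − 1) + 1 = 10·2^k − 2 + 1 = 5·2^{k+1} − 1.
So the formula holds for k+1, and by induction a(i) = 5·2^i − 1 for all i ≥ 1.

a(i) = 5·2^i − 1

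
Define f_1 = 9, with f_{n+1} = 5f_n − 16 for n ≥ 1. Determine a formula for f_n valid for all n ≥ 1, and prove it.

Claim: f_n = 5^n + 4.

Base case: f_1 = 9, and 5^1 + 4 = 5 + 4 = 9.
Assume f_k = 5^k + 4 for some k ≥ 1.
Then f_{k+1} = 5f_k − 16 = 5·(5^k + 4) − 16 = 5^{k+1} + 20 − 16 = 5^{k+1} + 4.
Hence f_n = 5^n + 4 for every n ≥ 1, by induction.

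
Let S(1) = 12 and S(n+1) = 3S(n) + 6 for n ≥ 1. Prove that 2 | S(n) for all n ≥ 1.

Base case: S(1) = 12 = 2·6, so 2 | S(1).
Assume 2 | S(k), so S(k) = 2t for some integer t.
Then S(k+1) = 3S(k) + 6 = 3·(2t) + 6 = 2(3t + 3), so 2 | S(k+1).
So the property holds for k+1, and by induction 2 | S(n) for all n ≥ 1.

2 | S(n)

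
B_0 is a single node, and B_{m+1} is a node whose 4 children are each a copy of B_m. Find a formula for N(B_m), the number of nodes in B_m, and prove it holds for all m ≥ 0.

Claim: N(B_m) = (4^{m+1} − 1)/3.

Base case: N(B_0) = 1, and (4^{0+1} − 1)/3 = 1.
Assume N(B_r) = (4^{r+1} − 1)/3.
Then N(B_{r+1}) = 1 + 4N(B_r) = 1 + 4·(4^{r+1} − 1)/3 = 1 + (4^{r+2} − 4)/3 = (3 + 4^{r+2} − 4)/3 = (4^{r+2} − 1)/3.
Hence N(B_m) = (4^{m+1} − 1)/3 for every m ≥ 0, by induction.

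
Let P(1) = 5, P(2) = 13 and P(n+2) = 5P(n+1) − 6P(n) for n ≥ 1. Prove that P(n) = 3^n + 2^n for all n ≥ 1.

Base cases: P(1) = 5 and 3^1 + 2^1 = 5; P(2) = 13 and 3^2 + 2^2 = 13.
Assume P(j) = 3^j + 2^j for all 1 ≤ j ≤ k, where k ≥ 2.
Then P(k+1) = 5P(k) − 6P(k−1) = 5·(3^k + 2^k) − 6·(3^{k−1} + 2^{k−1}) = (5·3 − 6)3^{k−1} + (5·2 − 6)2^{k−1} = 9·3^{k−1} + 4·2^{k−1} = 3^{k+1} + 2^{k+1}.
By strong induction, P(n) = 3^n + 2^n for all n ≥ 1.

P(n) = 3^n + 2^n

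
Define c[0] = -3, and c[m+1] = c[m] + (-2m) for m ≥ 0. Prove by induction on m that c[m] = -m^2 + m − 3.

Base case: c[0] = -3, and -0^2 + 0 − 3 = -3.
Assume c[k] = -k^2 + k − 3.
Then c[k+1] = c[k] + (-2k) = (-k^2 + k − 3) + (-2k) = -k^2 − k − 3,
and -(k+1)^2 + (k+1) − 3 = -k^2 − k − 3.
Hence c[m] = -m^2 + m − 3 for every m ≥ 0, by induction.

c[m] = -m^2 + m − 3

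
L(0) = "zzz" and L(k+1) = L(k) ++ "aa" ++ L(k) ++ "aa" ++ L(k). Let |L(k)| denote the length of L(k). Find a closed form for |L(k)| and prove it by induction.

Claim: |L(k)| = 5·3^k − 2.

Base case: |L(0)| = 3, and 5·3^0 − 2 = 3.
Assume |L(m)| = 5·3^m − 2.
Then |L(m+1)| = 3|L(m)| + 4 = 3(5·3^m − 2) + 4 = 5·3^{m+1} − 6 + 4 = 5·3^{m+1} − 2.
So the formula holds for m+1, and by induction |L(k)| = 5·3^k − 2 for all k ≥ 0.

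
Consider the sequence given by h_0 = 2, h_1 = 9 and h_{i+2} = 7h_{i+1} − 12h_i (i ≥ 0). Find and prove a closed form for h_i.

Claim: h_i = 3·4^i − 3^i.

Base cases: h_0 = 2 and 3·4^0 − 3^0 = 2; h_1 = 9 and 3·4^1 − 3^1 = 9.
Assume h_j = 3·4^j − 3^j for all 0 ≤ j ≤ m, where m ≥ 1.
Then h_{m+1} = 7h_m − 12h_{m−1} = 7·(3·4^m − 3^m) − 12·(3·4^{m−1} − 3^{m−1}) = 3·(7·4 − 12)4^{m−1} − (7·3 − 12)3^{m−1} = 48·4^{m−1} − 9·3^{m−1} = 3·4^{m+1} − 3^{m+1}.
By strong induction, h_i = 3·4^i − 3^i for all i ≥ 0.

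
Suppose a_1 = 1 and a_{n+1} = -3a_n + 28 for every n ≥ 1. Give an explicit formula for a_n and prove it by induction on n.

Claim: a_n = 2·(-3)^n + 7.

Base case: a_1 = 1, and 2·(-3)^1 + 7 = -6 + 7 = 1.
Assume a_k = 2·(-3)^k + 7 for some k ≥ 1.
Then a_{k+1} = -3a_k + 28 = -3·(2·(-3)^k + 7) + 28 = -6·(-3)^k − 21 + 28 = 2·(-3)^{k+1} + 7.
So the formula holds for k+1, and by induction a_n = 2·(-3)^n + 7 for all n ≥ 1.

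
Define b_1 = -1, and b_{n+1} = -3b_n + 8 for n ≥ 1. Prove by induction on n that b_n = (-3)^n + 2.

Base case: b_1 = -1, and (-3)^1 + 2 = -3 + 2 = -1.
Assume b_j = (-3)^j + 2 for some j ≥ 1.
Then b_{j+1} = -3b_j + 8 = -3·((-3)^j + 2) + 8 = -3·(-3)^j − 6 + 8 = (-3)^{j+1} + 2.
By induction, b_n = (-3)^n + 2 for all n ≥ 1.

b_n = (-3)^n + 2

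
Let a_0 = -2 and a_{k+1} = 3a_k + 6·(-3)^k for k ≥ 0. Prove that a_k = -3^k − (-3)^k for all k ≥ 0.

Base case: a_0 = -2, and -3^0 − (-3)^0 = -1 − 1 = -2.
Assume a_m = -3^m − (-3)^m for some m ≥ 0.
Then a_{m+1} = 3a_m + 6·(-3)^m = 3·(-3^m − (-3)^m) + 6·(-3)^m = -3^{m+1} − 3·(-3)^m + 6·(-3)^m = -3^{m+1} + 3·(-3)^m = -3^{m+1} − (-3)^{m+1}.
So the formula holds for m+1, and by induction a_k = -3^k − (-3)^k for all k ≥ 0.

a_k = -3^k − (-3)^k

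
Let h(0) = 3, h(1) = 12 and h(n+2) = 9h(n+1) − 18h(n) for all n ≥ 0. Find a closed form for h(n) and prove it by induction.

Claim: h(n) = 2·3^n + 6^n.

Base cases: h(0) = 3 and 2·3^0 + 6^0 = 3; h(1) = 12 and 2·3^1 + 6^1 = 12.
Assume h(i) = 2·3^i + 6^i for all 0 ≤ i ≤ j, where j ≥ 1.
Then h(j+1) = 9h(j) − 18h(j−1) = 9·(2·3^j + 6^j) − 18·(2·3^{j−1} + 6^{j−1}) = 2·(9·3 − 18)3^{j−1} + (9·6 − 18)6^{j−1} = 18·3^{j−1} + 36·6^{j−1} = 2·3^{j+1} + 6^{j+1}.
By strong induction, h(n) = 2·3^n + 6^n for all n ≥ 0.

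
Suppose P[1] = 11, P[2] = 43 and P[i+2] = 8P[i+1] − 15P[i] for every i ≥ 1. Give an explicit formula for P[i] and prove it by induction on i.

Claim: P[i] = 5^i + 2·3^i.

Base cases: P[1] = 11 and 5^1 + 2·3^1 = 11; P[2] = 43 and 5^2 + 2·3^2 = 43.
Assume P[j] = 5^j + 2·3^j for all 1 ≤ j ≤ k, where k ≥ 2.
Then P[k+1] = 8P[k] − 15P[k−1] = 8·(5^k + 2·3^k) − 15·(5^{k−1} + 2·3^{k−1}) = (8·5 − 15)5^{k−1} + 2·(8·3 − 15)3^{k−1} = 25·5^{k−1} + 18·3^{k−1} = 5^{k+1} + 2·3^{k+1}.
This completes the inductive step, so P[i] = 5^i + 2·3^i for all i ≥ 1.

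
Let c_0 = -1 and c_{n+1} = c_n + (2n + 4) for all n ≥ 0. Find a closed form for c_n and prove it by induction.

Claim: c_n = n^2 + 3n − 1.

Base case: c_0 = -1, and 0^2 + 3·0 − 1 = -1.
Assume c_m = m^2 + 3m − 1.
Then c_{m+1} = c_m + (2m + 4) = (m^2 + 3m − 1) + (2m + 4) = m^2 + 5m + 3,
and (m+1)^2 + 3·(m+1) − 1 = m^2 + 5m + 3.
This completes the inductive step, so c_n = n^2 + 3n − 1 for all n ≥ 0.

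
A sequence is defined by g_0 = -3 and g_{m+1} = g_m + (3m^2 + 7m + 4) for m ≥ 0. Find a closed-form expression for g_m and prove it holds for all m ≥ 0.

Claim: g_m = m^3 + 2m^2 + m − 3.

Base case: g_0 = -3, and 0^3 + 2·0^2 + 0 − 3 = -3.
Assume g_k = k^3 + 2k^2 + k − 3.
Then g_{k+1} = g_k + (3k^2 + 7k + 4) = (k^3 + 2k^2 + k − 3) + (3k^2 + 7k + 4) = k^3 + 5k^2 + 8k + 1,
and (k+1)^3 + 2·(k+1)^2 + (k+1) − 3 = k^3 + 5k^2 + 8k + 1.
By induction, g_m = m^3 + 2m^2 + m − 3 for all m ≥ 0.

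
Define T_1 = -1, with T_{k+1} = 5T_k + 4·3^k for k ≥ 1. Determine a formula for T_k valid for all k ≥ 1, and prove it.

Claim: T_k = 5^k − 2·3^k.

Base case: T_1 = -1, and 5^1 − 2·3^1 = 5 − 6 = -1.
Assume T_r = 5^r − 2·3^r for some r ≥ 1.
Then T_{r+1} = 5T_r + 4·3^r = 5·(5^r − 2·3^r) + 4·3^r = 5^{r+1} − 10·3^r + 4·3^r = 5^{r+1} − 6·3^r = 5^{r+1} − 2·3^{r+1}.
This completes the inductive step, so T_k = 5^k − 2·3^k for all k ≥ 1.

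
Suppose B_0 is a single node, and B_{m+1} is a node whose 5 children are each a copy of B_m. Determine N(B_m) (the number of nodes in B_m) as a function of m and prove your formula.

Claim: N(B_m) = (5^{m+1} − 1)/4.

Base case: N(B_0) = 1, and (5^{0+1} − 1)/4 = 1.
Assume N(B_r) = (5^{r+1} − 1)/4.
Then N(B_{r+1}) = 1 + 5N(B_r) = 1 + 5·(5^{r+1} − 1)/4 = 1 + (5^{r+2} − 5)/4 = (4 + 5^{r+2} − 5)/4 = (5^{r+2} − 1)/4.
By induction, N(B_m) = (5^{m+1} − 1)/4 for all m ≥ 0.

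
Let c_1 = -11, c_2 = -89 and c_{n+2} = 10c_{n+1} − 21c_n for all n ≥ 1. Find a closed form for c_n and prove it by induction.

Claim: c_n = 3^n − 2·7^n.

Base cases: c_1 = -11 and 3^1 − 2·7^1 = -11; c_2 = -89 and 3^2 − 2·7^2 = -89.
Assume c_j = 3^j − 2·7^j for all 1 ≤ j ≤ r, where r ≥ 2.
Then c_{r+1} = 10c_r − 21c_{r−1} = 10·(3^r − 2·7^r) − 21·(3^{r−1} − 2·7^{r−1}) = (10·3 − 21)3^{r−1} − 2·(10·7 − 21)7^{r−1} = 9·3^{r−1} − 98·7^{r−1} = 3^{r+1} − 2·7^{r+1}.
So the formula holds for r+1, and by strong induction c_n = 3^n − 2·7^n for all n ≥ 1.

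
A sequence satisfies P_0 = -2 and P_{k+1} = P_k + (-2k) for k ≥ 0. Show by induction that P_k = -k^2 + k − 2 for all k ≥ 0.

Base case: P_0 = -2, and -0^2 + 0 − 2 = -2.
Assume P_r = -r^2 + r − 2.
Then P_{r+1} = P_r + (-2r) = (-r^2 + r − 2) + (-2r) = -r^2 − r − 2,
and -(r+1)^2 + (r+1) − 2 = -r^2 − r − 2.
Hence P_k = -k^2 + k − 2 for every k ≥ 0, by induction.

P_k = -k^2 + k − 2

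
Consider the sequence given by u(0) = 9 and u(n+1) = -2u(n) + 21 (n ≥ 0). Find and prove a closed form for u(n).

Claim: u(n) = 2·(-2)^n + 7.

Base case: u(0) = 9, and 2·(-2)^0 + 7 = 2 + 7 = 9.
Assume u(r) = 2·(-2)^r + 7 for some r ≥ 0.
Then u(r+1) = -2u(r) + 21 = -2·(2·(-2)^r + 7) + 21 = -4·(-2)^r − 14 + 21 = 2·(-2)^{r+1} + 7.
Hence u(n) = 2·(-2)^n + 7 for every n ≥ 0, by induction.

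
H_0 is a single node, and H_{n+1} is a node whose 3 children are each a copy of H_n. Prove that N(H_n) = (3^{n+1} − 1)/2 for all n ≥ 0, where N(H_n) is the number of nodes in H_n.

Base case: N(H_0) = 1, and (3^{0+1} − 1)/2 = 1.
Assume N(H_m) = (3^{m+1} − 1)/2.
Then N(H_{m+1}) = 1 + 3N(H_m) = 1 + 3·(3^{m+1} − 1)/2 = 1 + (3^{m+2} − 3)/2 = (2 + 3^{m+2} − 3)/2 = (3^{m+2} − 1)/2.
This completes the inductive step, so N(H_n) = (3^{n+1} − 1)/2 for all n ≥ 0.

N(H_n) = (3^{n+1} − 1)/2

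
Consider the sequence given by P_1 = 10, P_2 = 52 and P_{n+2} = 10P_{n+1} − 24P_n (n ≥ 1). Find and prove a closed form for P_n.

Claim: P_n = 6^n + 4^n.

Base cases: P_1 = 10 and 6^1 + 4^1 = 10; P_2 = 52 and 6^2 + 4^2 = 52.
Assume P_j = 6^j + 4^j for all 1 ≤ j ≤ k, where k ≥ 2.
Then P_{k+1} = 10P_k − 24P_{k−1} = 10·(6^k + 4^k) − 24·(6^{k−1} + 4^{k−1}) = (10·6 − 24)6^{k−1} + (10·4 − 24)4^{k−1} = 36·6^{k−1} + 16·4^{k−1} = 6^{k+1} + 4^{k+1}.
By strong induction, P_n = 6^n + 4^n for all n ≥ 1.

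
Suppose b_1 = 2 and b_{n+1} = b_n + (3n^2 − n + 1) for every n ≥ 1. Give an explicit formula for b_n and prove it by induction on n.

Claim: b_n = n^3 − 2n^2 + 2n + 1.

Base case: b_1 = 2, and 1^3 − 2·1^2 + 2·1 + 1 = 2.
Assume b_r = r^3 − 2r^2 + 2r + 1.
Then b_{r+1} = b_r + (3r^2 − r + 1) = (r^3 − 2r^2 + 2r + 1) + (3r^2 − r + 1) = r^3 + r^2 + r + 2,
and (r+1)^3 − 2·(r+1)^2 + 2·(r+1) + 1 = r^3 + r^2 + r + 2.
This completes the inductive step, so b_n = n^3 − 2n^2 + 2n + 1 for all n ≥ 1.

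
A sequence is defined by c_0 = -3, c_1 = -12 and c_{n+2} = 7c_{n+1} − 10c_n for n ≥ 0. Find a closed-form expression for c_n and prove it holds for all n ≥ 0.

Claim: c_n = -2^n − 2·5^n.

Base cases: c_0 = -3 and -2^0 − 2·5^0 = -3; c_1 = -12 and -2^1 − 2·5^1 = -12.
Assume c_j = -2^j − 2·5^j for all 0 ≤ j ≤ k, where k ≥ 1.
Then c_{k+1} = 7c_k − 10c_{k−1} = 7·(-2^k − 2·5^k) − 10·(-2^{k−1} − 2·5^{k−1}) = -(7·2 − 10)2^{k−1} − 2·(7·5 − 10)5^{k−1} = -4·2^{k−1} − 50·5^{k−1} = -2^{k+1} − 2·5^{k+1}.
Hence c_n = -2^n − 2·5^n for every n ≥ 0, by strong induction.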